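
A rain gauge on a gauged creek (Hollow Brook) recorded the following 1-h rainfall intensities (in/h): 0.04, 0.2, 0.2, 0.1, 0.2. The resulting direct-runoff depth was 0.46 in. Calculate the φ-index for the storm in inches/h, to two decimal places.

φ ≈ 0.06 in/h

Only the 4 blocks with intensity above φ contribute runoff: 0.2, 0.2, 0.1, 0.2 in/h.
Σ(I−φ)·Δt = d  ⇒  (0.2+0.2+0.1+0.2 − 4φ)·1 = 0.46
φ = (0.7000 − 0.46/1) / 4 = 0.06 in/h.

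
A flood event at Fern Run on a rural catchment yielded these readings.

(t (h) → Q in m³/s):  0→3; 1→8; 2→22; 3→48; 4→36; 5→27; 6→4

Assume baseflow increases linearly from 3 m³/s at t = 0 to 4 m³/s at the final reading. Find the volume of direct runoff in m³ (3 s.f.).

Direct-runoff ordinates (Q − Q_b): 0.00, 4.83, 18.67, 44.50, 32.33, 23.17, 0.00 m³/s.
ΣQ_DR = 123.5 m³/s.
With Δt = 1 h = 3600 s, V = ΣQ_DR · Δt = 123.5 × 3600 = 4.45 × 10^5 m³.

V ≈ 4.45 × 10^5 m³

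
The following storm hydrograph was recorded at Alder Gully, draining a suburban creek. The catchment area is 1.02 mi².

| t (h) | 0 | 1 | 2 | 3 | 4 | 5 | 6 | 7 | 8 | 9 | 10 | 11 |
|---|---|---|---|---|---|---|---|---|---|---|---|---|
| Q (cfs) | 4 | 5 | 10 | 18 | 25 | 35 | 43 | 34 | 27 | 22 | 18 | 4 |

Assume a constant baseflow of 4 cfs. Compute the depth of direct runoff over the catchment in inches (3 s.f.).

d ≈ 0.299 in

Direct runoff: 0.0, 1.0, 6.0, 14.0, 21.0, 31.0, 39.0, 30.0, 23.0, 18.0, 14.0, 0.0 cfs; ΣQ_DR = 197.0 cfs.
V = ΣQ_DR · Δt = 197.0 × 3600 s = 7.092 × 10^5 ft³.
Over A = 1.02 mi², depth = V / A = 0.299 in.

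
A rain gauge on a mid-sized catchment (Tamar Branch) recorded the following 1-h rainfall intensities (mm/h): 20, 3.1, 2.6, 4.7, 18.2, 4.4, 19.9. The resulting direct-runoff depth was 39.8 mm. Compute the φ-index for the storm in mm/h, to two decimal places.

φ ≈ 6.10 mm/h

Only the 3 blocks with intensity above φ contribute runoff: 20, 18.2, 19.9 mm/h.
Σ(I−φ)·Δt = d  ⇒  (20+18.2+19.9 − 3φ)·1 = 39.8
φ = (58.10 − 39.8/1) / 3 = 6.10 mm/h.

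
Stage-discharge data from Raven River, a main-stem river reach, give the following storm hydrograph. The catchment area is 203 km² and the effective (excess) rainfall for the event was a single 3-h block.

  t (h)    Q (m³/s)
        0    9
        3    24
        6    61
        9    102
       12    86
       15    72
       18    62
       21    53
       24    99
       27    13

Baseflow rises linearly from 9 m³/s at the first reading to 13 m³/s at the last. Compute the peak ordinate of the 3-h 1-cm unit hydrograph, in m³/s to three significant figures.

U_p ≈ 36.6 m³/s

Direct runoff: 0.00, 14.56, 51.11, 91.67, 75.22, 60.78, 50.33, 40.89, 86.44, 0.00 m³/s; ΣQ_DR = 471.0 m³/s, peak = 91.67 m³/s.
Runoff depth d = ΣQ_DR·Δt / A = 471.0 × 10800 / (203 km²) = 25.06 mm.
The 1-cm UH is the DRH scaled by (10 mm)/d, so U_p = 91.67 × 10/25.06 = 36.6 m³/s.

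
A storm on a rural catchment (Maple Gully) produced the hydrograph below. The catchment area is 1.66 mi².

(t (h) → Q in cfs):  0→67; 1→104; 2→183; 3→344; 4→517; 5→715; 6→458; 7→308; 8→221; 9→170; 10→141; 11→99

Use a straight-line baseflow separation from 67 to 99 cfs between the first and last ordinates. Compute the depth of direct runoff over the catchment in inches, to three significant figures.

Direct runoff: 0.00, 34.09, 110.18, 268.27, 438.36, 633.45, 373.55, 220.64, 130.73, 76.82, 44.91, 0.00 cfs; ΣQ_DR = 2331 cfs.
V = ΣQ_DR · Δt = 2331 × 3600 s = 8.392 × 10^6 ft³.
Over A = 1.66 mi², depth = V / A = 2.18 in.

d ≈ 2.18 in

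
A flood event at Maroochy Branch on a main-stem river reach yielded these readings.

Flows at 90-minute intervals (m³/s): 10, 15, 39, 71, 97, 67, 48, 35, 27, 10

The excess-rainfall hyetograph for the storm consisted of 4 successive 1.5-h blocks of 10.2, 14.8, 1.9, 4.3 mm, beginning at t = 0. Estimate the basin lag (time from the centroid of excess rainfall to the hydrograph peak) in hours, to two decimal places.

t_L ≈ 3.74 h

Centroid of excess rainfall: t_c = Σ P_i·t̄_i / ΣP_i = 2.2644 h (block centres at 0.75, 2.25, 3.75, 5.25 h).
Hydrograph peak occurs at t = 6 h, so basin lag t_L = 6 − 2.2644 = 3.74 h.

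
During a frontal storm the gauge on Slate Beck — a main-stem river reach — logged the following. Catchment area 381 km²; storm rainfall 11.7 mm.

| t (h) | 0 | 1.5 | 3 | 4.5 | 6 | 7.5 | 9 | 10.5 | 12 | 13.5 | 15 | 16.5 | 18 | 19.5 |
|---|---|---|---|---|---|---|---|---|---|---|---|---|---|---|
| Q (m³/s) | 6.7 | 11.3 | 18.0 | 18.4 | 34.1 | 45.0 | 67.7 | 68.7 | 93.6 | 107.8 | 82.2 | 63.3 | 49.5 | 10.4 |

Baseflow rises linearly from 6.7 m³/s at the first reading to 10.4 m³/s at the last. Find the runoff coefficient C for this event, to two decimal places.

ΣQ_DR = 557.0 m³/s; V = ΣQ_DR·Δt = 3.008 × 10^6 m³.
Runoff depth d = V / A = 7.894 mm.
C = d / P = 7.894 / 11.7 = 0.67.

C ≈ 0.67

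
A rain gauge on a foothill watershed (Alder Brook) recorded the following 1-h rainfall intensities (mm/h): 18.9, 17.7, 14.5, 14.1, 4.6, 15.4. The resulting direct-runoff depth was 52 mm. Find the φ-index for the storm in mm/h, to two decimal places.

φ ≈ 5.72 mm/h

Only the 5 blocks with intensity above φ contribute runoff: 18.9, 17.7, 14.5, 14.1, 15.4 mm/h.
Σ(I−φ)·Δt = d  ⇒  (18.9+17.7+14.5+14.1+15.4 − 5φ)·1 = 52
φ = (80.60 − 52/1) / 5 = 5.72 mm/h.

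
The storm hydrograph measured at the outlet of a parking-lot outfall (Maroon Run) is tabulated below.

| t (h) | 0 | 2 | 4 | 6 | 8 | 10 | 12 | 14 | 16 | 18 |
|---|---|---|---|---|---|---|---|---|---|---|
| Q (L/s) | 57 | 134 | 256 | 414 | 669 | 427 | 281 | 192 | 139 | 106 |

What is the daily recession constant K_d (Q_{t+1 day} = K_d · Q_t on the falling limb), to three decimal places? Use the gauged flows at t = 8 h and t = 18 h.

K_d ≈ 0.012

Between t = 8 h and t = 18 h the flow falls from 669 to 106 L/s over 5×2 h = 10 h.
Per-interval ratio K = (106/669)^(1/5) = 0.6918; K_d = K^(24/2) = 0.012.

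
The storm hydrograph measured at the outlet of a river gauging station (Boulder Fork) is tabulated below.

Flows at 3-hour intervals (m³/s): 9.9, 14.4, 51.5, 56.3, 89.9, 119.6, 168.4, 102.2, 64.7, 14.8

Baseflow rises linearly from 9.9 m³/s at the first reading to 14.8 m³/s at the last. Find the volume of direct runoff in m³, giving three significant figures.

V ≈ 6.14 × 10^6 m³

Direct-runoff ordinates (Q − Q_b): 0.00, 3.96, 40.51, 44.77, 77.82, 106.98, 155.23, 88.49, 50.44, 0.00 m³/s.
ΣQ_DR = 568.2 m³/s.
With Δt = 3 h = 10800 s, V = ΣQ_DR · Δt = 568.2 × 10800 = 6.14 × 10^6 m³.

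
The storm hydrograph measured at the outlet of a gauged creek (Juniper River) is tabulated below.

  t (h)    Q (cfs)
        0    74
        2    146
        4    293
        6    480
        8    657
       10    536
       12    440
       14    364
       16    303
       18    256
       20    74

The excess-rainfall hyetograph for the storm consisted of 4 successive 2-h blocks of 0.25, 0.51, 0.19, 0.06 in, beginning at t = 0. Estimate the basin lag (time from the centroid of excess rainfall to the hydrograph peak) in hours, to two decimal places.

Centroid of excess rainfall: t_c = Σ P_i·t̄_i / ΣP_i = 3.1188 h (block centres at 1, 3, 5, 7 h).
Hydrograph peak occurs at t = 8 h, so basin lag t_L = 8 − 3.1188 = 4.88 h.

t_L ≈ 4.88 h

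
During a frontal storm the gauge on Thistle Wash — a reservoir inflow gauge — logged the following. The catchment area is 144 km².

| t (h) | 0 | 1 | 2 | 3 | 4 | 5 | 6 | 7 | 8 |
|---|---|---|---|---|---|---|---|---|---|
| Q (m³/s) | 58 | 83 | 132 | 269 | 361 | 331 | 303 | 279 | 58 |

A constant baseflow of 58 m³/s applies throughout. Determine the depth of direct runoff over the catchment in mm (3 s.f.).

Direct runoff: 0.0, 25.0, 74.0, 211.0, 303.0, 273.0, 245.0, 221.0, 0.0 m³/s; ΣQ_DR = 1352 m³/s.
V = ΣQ_DR · Δt = 1352 × 3600 s = 4.867 × 10^6 m³.
Over A = 144 km², depth = V / A = 33.8 mm.

d ≈ 33.8 mm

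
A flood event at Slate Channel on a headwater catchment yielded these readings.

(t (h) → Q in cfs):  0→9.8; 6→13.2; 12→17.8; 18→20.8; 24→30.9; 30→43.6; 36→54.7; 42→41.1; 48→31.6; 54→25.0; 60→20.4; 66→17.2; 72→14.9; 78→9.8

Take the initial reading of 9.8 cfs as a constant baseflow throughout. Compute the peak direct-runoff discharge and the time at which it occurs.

Subtracting baseflow gives direct-runoff ordinates: 0.0, 3.4, 8.0, 11.0, 21.1, 33.8, 44.9, 31.3, 21.8, 15.2, 10.6, 7.4, 5.1, 0.0 cfs.
The maximum is 44.9 cfs, occurring at the reading for t = 36 h.

Q_p = 44.9 cfs at t = 36 h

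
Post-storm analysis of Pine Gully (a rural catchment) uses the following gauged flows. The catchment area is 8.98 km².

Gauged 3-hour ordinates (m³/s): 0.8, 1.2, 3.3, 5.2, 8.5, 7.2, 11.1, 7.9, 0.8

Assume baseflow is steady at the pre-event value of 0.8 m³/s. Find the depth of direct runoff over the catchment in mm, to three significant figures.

d ≈ 46.7 mm

Direct runoff: 0.0, 0.4, 2.5, 4.4, 7.7, 6.4, 10.3, 7.1, 0.0 m³/s; ΣQ_DR = 38.80 m³/s.
V = ΣQ_DR · Δt = 38.80 × 10800 s = 4.190 × 10^5 m³.
Over A = 8.98 km², depth = V / A = 46.7 mm.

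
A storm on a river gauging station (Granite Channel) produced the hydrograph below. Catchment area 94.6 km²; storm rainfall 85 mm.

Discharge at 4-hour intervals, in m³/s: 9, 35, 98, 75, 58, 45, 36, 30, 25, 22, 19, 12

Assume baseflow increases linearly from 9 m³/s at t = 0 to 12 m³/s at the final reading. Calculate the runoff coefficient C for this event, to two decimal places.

ΣQ_DR = 338.0 m³/s; V = ΣQ_DR·Δt = 4.867 × 10^6 m³.
Runoff depth d = V / A = 51.45 mm.
C = d / P = 51.45 / 85 = 0.61.

C ≈ 0.61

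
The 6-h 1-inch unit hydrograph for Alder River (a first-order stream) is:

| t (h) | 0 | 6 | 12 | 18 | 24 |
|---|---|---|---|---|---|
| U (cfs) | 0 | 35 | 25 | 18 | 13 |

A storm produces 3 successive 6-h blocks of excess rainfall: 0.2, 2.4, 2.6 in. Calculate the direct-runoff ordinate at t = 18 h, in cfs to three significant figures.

Q ≈ 155 cfs

By discrete convolution, Q_j = Σ (P_i / 1 in) · U_{j−i}.
At t = 18 h (j=3): Q = (0.2/1)·18 + (2.4/1)·25 + (2.6/1)·35 = 155 cfs.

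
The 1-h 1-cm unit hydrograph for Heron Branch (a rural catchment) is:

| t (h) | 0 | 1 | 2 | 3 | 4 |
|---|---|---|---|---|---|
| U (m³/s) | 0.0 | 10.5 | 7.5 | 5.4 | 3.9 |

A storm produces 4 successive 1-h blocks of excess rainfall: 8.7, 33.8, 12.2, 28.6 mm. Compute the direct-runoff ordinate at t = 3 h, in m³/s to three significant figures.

Q ≈ 42.9 m³/s

By discrete convolution, Q_j = Σ (P_i / 10 mm) · U_{j−i}.
At t = 3 h (j=3): Q = (8.7/10)·5.4 + (33.8/10)·7.5 + (12.2/10)·10.5 + (28.6/10)·0.0 = 42.9 m³/s.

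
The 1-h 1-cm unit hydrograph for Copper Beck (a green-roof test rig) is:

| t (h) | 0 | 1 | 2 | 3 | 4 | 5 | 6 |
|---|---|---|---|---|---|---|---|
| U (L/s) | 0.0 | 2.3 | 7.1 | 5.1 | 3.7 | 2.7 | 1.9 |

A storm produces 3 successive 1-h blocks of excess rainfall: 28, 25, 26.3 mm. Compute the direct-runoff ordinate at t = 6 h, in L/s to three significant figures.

By discrete convolution, Q_j = Σ (P_i / 10 mm) · U_{j−i}.
At t = 6 h (j=6): Q = (28/10)·1.9 + (25/10)·2.7 + (26.3/10)·3.7 = 21.8 L/s.

Q ≈ 21.8 L/s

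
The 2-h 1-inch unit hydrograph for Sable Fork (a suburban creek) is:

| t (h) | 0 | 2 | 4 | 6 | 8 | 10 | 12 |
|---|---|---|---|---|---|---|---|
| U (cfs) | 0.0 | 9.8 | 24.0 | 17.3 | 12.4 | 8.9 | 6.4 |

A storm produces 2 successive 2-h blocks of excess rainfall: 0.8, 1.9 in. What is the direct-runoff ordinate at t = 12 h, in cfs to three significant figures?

Q ≈ 22.0 cfs

By discrete convolution, Q_j = Σ (P_i / 1 in) · U_{j−i}.
At t = 12 h (j=6): Q = (0.8/1)·6.4 + (1.9/1)·8.9 = 22.0 cfs.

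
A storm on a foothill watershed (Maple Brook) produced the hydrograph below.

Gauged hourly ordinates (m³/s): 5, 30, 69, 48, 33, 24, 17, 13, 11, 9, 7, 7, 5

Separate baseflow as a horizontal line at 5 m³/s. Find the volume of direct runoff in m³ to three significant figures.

V ≈ 7.67 × 10^5 m³

Direct-runoff ordinates (Q − Q_b): 0.0, 25.0, 64.0, 43.0, 28.0, 19.0, 12.0, 8.0, 6.0, 4.0, 2.0, 2.0, 0.0 m³/s.
ΣQ_DR = 213.0 m³/s.
With Δt = 1 h = 3600 s, V = ΣQ_DR · Δt = 213.0 × 3600 = 7.67 × 10^5 m³.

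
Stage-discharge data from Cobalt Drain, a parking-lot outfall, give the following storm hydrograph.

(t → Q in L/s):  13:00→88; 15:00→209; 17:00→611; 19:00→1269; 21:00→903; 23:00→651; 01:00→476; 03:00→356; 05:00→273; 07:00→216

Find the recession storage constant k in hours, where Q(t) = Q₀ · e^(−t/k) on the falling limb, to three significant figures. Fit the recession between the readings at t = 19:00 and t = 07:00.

k ≈ 6.78 h

On the falling limb, Q drops from 1269 to 216 L/s between t = 19:00 and t = 07:00 (Δt = 12 h).
k = −Δt / ln(Q₂/Q₁) = −12 / ln(216/1269) = 6.78 h.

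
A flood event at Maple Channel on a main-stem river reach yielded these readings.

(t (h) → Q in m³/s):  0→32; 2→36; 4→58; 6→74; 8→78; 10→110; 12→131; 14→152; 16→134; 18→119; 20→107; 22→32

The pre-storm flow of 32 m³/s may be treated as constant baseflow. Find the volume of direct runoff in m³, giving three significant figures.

V ≈ 4.89 × 10^6 m³

Direct-runoff ordinates (Q − Q_b): 0.0, 4.0, 26.0, 42.0, 46.0, 78.0, 99.0, 120.0, 102.0, 87.0, 75.0, 0.0 m³/s.
ΣQ_DR = 679.0 m³/s.
With Δt = 2 h = 7200 s, V = ΣQ_DR · Δt = 679.0 × 7200 = 4.89 × 10^6 m³.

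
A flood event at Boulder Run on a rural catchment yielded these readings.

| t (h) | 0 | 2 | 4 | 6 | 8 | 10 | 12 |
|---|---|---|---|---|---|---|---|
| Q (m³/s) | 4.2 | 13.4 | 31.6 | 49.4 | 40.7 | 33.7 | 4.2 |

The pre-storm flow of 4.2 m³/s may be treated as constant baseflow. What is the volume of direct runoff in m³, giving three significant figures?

Direct-runoff ordinates (Q − Q_b): 0.0, 9.2, 27.4, 45.2, 36.5, 29.5, 0.0 m³/s.
ΣQ_DR = 147.8 m³/s.
With Δt = 2 h = 7200 s, V = ΣQ_DR · Δt = 147.8 × 7200 = 1.06 × 10^6 m³.

V ≈ 1.06 × 10^6 m³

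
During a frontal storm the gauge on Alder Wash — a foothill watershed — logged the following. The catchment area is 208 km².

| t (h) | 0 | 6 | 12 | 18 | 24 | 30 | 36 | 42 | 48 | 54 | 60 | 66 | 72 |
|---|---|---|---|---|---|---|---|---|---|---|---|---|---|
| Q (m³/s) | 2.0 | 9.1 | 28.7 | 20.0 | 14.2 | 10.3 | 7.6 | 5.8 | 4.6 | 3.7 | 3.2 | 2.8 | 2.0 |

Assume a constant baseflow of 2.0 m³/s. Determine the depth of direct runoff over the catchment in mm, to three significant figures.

Direct runoff: 0.0, 7.1, 26.7, 18.0, 12.2, 8.3, 5.6, 3.8, 2.6, 1.7, 1.2, 0.8, 0.0 m³/s; ΣQ_DR = 88.00 m³/s.
V = ΣQ_DR · Δt = 88.00 × 21600 s = 1.901 × 10^6 m³.
Over A = 208 km², depth = V / A = 9.14 mm.

d ≈ 9.14 mm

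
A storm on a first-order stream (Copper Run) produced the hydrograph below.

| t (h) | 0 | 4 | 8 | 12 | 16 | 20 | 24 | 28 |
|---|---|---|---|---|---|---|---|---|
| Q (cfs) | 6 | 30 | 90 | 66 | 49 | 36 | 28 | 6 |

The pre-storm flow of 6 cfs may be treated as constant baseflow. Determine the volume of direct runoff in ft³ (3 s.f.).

Direct-runoff ordinates (Q − Q_b): 0.0, 24.0, 84.0, 60.0, 43.0, 30.0, 22.0, 0.0 cfs.
ΣQ_DR = 263.0 cfs.
With Δt = 4 h = 14400 s, V = ΣQ_DR · Δt = 263.0 × 14400 = 3.79 × 10^6 ft³.

V ≈ 3.79 × 10^6 ft³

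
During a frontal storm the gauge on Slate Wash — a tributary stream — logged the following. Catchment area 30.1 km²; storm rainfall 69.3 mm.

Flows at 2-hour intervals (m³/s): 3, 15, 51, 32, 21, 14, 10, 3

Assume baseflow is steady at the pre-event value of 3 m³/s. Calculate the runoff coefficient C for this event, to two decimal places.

ΣQ_DR = 125.0 m³/s; V = ΣQ_DR·Δt = 9.000 × 10^5 m³.
Runoff depth d = V / A = 29.90 mm.
C = d / P = 29.90 / 69.3 = 0.43.

C ≈ 0.43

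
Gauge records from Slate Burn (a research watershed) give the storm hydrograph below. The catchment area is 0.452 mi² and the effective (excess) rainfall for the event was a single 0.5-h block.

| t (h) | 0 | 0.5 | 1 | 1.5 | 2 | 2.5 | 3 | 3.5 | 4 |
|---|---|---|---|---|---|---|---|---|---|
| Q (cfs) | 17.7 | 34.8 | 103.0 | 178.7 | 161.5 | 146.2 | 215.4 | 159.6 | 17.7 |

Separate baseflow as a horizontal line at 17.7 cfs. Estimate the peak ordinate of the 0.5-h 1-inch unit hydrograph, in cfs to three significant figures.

U_p ≈ 132 cfs

Direct runoff: 0.0, 17.1, 85.3, 161.0, 143.8, 128.5, 197.7, 141.9, 0.0 cfs; ΣQ_DR = 875.3 cfs, peak = 197.7 cfs.
Runoff depth d = ΣQ_DR·Δt / A = 875.3 × 1800 / (0.452 mi²) = 1.500 in.
The 1-inch UH is the DRH scaled by (1 in)/d, so U_p = 197.7 × 1/1.500 = 132 cfs.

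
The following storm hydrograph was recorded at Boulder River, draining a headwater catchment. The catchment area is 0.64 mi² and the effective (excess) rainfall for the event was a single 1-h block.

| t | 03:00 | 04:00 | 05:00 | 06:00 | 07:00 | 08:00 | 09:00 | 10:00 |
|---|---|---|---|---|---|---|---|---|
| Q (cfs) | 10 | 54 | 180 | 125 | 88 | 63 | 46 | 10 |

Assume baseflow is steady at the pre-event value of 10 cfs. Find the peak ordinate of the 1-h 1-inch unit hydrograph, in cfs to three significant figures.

Direct runoff: 0.0, 44.0, 170.0, 115.0, 78.0, 53.0, 36.0, 0.0 cfs; ΣQ_DR = 496.0 cfs, peak = 170.0 cfs.
Runoff depth d = ΣQ_DR·Δt / A = 496.0 × 3600 / (0.64 mi²) = 1.201 in.
The 1-inch UH is the DRH scaled by (1 in)/d, so U_p = 170.0 × 1/1.201 = 142 cfs.

U_p ≈ 142 cfs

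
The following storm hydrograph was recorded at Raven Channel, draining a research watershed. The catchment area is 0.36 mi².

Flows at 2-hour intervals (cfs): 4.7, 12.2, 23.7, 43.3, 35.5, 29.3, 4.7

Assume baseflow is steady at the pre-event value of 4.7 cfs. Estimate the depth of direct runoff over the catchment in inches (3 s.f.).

Direct runoff: 0.0, 7.5, 19.0, 38.6, 30.8, 24.6, 0.0 cfs; ΣQ_DR = 120.5 cfs.
V = ΣQ_DR · Δt = 120.5 × 7200 s = 8.676 × 10^5 ft³.
Over A = 0.36 mi², depth = V / A = 1.04 in.

d ≈ 1.04 in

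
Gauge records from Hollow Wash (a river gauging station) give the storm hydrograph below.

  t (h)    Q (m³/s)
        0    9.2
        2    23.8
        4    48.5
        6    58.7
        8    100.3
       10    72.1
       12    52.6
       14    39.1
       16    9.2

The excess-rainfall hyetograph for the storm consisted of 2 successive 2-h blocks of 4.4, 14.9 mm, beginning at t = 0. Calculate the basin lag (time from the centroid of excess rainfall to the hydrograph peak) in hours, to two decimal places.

t_L ≈ 5.46 h

Centroid of excess rainfall: t_c = Σ P_i·t̄_i / ΣP_i = 2.5440 h (block centres at 1, 3 h).
Hydrograph peak occurs at t = 8 h, so basin lag t_L = 8 − 2.5440 = 5.46 h.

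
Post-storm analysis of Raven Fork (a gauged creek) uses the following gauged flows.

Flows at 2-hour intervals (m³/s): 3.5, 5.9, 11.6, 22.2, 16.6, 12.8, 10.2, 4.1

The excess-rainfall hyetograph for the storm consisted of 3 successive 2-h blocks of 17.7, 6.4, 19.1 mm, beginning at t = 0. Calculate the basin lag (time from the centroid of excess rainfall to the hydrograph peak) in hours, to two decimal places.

t_L ≈ 2.94 h

Centroid of excess rainfall: t_c = Σ P_i·t̄_i / ΣP_i = 3.0648 h (block centres at 1, 3, 5 h).
Hydrograph peak occurs at t = 6 h, so basin lag t_L = 6 − 3.0648 = 2.94 h.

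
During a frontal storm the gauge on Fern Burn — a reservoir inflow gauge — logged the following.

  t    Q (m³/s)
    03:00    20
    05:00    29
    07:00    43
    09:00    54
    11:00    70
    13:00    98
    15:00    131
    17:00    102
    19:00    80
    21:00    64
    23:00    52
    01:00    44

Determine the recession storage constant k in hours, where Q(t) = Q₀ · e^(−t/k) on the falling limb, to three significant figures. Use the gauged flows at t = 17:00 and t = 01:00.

k ≈ 9.51 h

On the falling limb, Q drops from 102 to 44 m³/s between t = 17:00 and t = 01:00 (Δt = 8 h).
k = −Δt / ln(Q₂/Q₁) = −8 / ln(44/102) = 9.51 h.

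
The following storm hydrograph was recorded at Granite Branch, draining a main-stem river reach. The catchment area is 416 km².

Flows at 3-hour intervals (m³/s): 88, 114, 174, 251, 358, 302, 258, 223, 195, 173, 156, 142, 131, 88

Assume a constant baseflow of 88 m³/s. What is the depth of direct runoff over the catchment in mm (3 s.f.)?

Direct runoff: 0.0, 26.0, 86.0, 163.0, 270.0, 214.0, 170.0, 135.0, 107.0, 85.0, 68.0, 54.0, 43.0, 0.0 m³/s; ΣQ_DR = 1421 m³/s.
V = ΣQ_DR · Δt = 1421 × 10800 s = 1.535 × 10^7 m³.
Over A = 416 km², depth = V / A = 36.9 mm.

d ≈ 36.9 mm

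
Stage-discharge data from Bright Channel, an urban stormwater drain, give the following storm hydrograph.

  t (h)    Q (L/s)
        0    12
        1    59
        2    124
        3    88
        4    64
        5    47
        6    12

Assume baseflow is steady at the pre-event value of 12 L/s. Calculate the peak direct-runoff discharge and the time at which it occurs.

Subtracting baseflow gives direct-runoff ordinates: 0.0, 47.0, 112.0, 76.0, 52.0, 35.0, 0.0 L/s.
The maximum is 112.0 L/s, occurring at the reading for t = 2 h.

Q_p = 112.0 L/s at t = 2 h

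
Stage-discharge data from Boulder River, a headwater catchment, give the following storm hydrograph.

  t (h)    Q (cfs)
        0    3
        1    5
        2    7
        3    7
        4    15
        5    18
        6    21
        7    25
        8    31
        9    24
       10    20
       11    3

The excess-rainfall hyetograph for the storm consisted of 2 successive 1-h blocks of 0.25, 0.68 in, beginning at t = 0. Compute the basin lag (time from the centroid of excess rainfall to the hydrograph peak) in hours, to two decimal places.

t_L ≈ 6.77 h

Centroid of excess rainfall: t_c = Σ P_i·t̄_i / ΣP_i = 1.2312 h (block centres at 0.5, 1.5 h).
Hydrograph peak occurs at t = 8 h, so basin lag t_L = 8 − 1.2312 = 6.77 h.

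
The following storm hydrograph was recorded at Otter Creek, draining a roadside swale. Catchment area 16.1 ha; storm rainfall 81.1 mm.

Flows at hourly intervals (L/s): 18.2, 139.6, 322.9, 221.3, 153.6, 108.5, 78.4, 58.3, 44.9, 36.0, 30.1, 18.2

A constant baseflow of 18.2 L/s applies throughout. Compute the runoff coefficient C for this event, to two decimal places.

ΣQ_DR = 1012 L/s; V = ΣQ_DR·Δt = 3.642 × 10^6 L.
Runoff depth d = V / A = 22.62 mm.
C = d / P = 22.62 / 81.1 = 0.28.

C ≈ 0.28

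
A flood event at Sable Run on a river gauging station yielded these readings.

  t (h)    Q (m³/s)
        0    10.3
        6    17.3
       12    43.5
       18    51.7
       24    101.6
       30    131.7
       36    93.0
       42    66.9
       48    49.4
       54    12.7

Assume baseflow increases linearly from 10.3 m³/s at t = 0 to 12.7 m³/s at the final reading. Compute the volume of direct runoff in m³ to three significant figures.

V ≈ 1.00 × 10^7 m³

Direct-runoff ordinates (Q − Q_b): 0.00, 6.73, 32.67, 40.60, 90.23, 120.07, 81.10, 54.73, 36.97, 0.00 m³/s.
ΣQ_DR = 463.1 m³/s.
With Δt = 6 h = 21600 s, V = ΣQ_DR · Δt = 463.1 × 21600 = 1.00 × 10^7 m³.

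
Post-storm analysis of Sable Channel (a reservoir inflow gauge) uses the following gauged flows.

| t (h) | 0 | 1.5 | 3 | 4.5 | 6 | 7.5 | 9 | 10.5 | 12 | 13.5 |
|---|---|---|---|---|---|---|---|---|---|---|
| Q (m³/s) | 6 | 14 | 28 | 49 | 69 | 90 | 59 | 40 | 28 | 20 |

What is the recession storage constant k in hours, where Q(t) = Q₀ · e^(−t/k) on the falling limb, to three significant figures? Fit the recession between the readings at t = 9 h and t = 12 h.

k ≈ 4.03 h

On the falling limb, Q drops from 59 to 28 m³/s between t = 9 h and t = 12 h (Δt = 3 h).
k = −Δt / ln(Q₂/Q₁) = −3 / ln(28/59) = 4.03 h.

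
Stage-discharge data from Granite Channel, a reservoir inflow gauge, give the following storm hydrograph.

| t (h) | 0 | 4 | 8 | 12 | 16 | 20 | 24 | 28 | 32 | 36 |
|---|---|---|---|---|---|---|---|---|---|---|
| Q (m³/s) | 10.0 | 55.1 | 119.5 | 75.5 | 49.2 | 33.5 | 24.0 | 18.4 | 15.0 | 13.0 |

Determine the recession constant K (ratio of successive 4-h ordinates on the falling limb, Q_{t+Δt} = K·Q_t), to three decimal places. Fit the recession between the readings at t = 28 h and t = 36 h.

K ≈ 0.841

Using the recession-limb readings at t = 28 h and t = 36 h: Q falls from 18.4 to 13.0 m³/s over 2 intervals.
K = (Q₂/Q₁)^(1/2) = (13.0/18.4)^(1/2) = 0.841.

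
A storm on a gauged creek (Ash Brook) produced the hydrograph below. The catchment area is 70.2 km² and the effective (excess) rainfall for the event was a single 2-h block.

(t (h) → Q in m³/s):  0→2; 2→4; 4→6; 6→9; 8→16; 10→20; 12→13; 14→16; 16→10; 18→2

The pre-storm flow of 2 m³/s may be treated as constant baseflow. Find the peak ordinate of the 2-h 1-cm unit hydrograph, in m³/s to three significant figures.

Direct runoff: 0.0, 2.0, 4.0, 7.0, 14.0, 18.0, 11.0, 14.0, 8.0, 0.0 m³/s; ΣQ_DR = 78.00 m³/s, peak = 18.0 m³/s.
Runoff depth d = ΣQ_DR·Δt / A = 78.00 × 7200 / (70.2 km²) = 8.000 mm.
The 1-cm UH is the DRH scaled by (10 mm)/d, so U_p = 18.0 × 10/8.000 = 22.5 m³/s.

U_p ≈ 22.5 m³/s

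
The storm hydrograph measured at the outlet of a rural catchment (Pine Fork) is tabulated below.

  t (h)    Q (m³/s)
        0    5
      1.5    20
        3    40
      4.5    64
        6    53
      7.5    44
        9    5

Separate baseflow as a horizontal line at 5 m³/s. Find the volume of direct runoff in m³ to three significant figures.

V ≈ 1.06 × 10^6 m³

Direct-runoff ordinates (Q − Q_b): 0.0, 15.0, 35.0, 59.0, 48.0, 39.0, 0.0 m³/s.
ΣQ_DR = 196.0 m³/s.
With Δt = 1.5 h = 5400 s, V = ΣQ_DR · Δt = 196.0 × 5400 = 1.06 × 10^6 m³.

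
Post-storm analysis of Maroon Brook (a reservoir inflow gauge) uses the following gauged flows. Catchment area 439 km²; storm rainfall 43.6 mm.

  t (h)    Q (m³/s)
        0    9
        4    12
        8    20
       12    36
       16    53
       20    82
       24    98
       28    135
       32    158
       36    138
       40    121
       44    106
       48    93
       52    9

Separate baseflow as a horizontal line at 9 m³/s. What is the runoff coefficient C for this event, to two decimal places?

C ≈ 0.71

ΣQ_DR = 944.0 m³/s; V = ΣQ_DR·Δt = 1.359 × 10^7 m³.
Runoff depth d = V / A = 30.96 mm.
C = d / P = 30.96 / 43.6 = 0.71.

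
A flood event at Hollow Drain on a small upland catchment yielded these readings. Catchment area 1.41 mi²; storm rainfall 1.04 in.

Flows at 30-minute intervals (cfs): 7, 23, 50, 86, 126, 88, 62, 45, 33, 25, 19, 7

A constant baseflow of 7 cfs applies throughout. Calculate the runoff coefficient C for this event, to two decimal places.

ΣQ_DR = 487.0 cfs; V = ΣQ_DR·Δt = 8.766 × 10^5 ft³.
Runoff depth d = V / A = 0.2676 in.
C = d / P = 0.2676 / 1.04 = 0.26.

C ≈ 0.26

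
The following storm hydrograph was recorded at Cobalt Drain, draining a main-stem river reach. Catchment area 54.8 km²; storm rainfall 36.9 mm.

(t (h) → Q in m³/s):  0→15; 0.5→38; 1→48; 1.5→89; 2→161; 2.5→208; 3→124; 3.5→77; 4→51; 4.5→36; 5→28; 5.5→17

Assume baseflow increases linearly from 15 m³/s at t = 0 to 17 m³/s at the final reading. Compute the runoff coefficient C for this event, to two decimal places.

C ≈ 0.62

ΣQ_DR = 700.0 m³/s; V = ΣQ_DR·Δt = 1.260 × 10^6 m³.
Runoff depth d = V / A = 22.99 mm.
C = d / P = 22.99 / 36.9 = 0.62.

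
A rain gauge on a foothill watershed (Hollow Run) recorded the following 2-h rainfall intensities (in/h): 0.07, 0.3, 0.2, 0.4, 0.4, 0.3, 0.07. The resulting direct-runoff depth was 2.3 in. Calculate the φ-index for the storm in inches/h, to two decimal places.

Only the 5 blocks with intensity above φ contribute runoff: 0.3, 0.2, 0.4, 0.4, 0.3 in/h.
Σ(I−φ)·Δt = d  ⇒  (0.3+0.2+0.4+0.4+0.3 − 5φ)·2 = 2.3
φ = (1.600 − 2.3/2) / 5 = 0.09 in/h.

φ ≈ 0.09 in/h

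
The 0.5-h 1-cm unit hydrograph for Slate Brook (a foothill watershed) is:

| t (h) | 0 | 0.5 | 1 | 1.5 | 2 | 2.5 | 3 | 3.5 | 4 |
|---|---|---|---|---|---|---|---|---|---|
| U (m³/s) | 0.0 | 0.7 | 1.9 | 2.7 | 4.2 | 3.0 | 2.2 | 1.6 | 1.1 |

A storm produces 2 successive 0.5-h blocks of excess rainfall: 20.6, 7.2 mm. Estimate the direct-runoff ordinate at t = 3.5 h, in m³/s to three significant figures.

By discrete convolution, Q_j = Σ (P_i / 10 mm) · U_{j−i}.
At t = 3.5 h (j=7): Q = (20.6/10)·1.6 + (7.2/10)·2.2 = 4.88 m³/s.

Q ≈ 4.88 m³/s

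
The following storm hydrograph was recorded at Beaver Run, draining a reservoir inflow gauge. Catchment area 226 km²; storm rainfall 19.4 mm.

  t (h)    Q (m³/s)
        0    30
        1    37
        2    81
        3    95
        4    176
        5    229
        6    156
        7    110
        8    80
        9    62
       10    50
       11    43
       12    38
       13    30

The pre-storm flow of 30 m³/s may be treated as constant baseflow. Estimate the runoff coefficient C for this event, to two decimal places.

C ≈ 0.65

ΣQ_DR = 797.0 m³/s; V = ΣQ_DR·Δt = 2.869 × 10^6 m³.
Runoff depth d = V / A = 12.70 mm.
C = d / P = 12.70 / 19.4 = 0.65.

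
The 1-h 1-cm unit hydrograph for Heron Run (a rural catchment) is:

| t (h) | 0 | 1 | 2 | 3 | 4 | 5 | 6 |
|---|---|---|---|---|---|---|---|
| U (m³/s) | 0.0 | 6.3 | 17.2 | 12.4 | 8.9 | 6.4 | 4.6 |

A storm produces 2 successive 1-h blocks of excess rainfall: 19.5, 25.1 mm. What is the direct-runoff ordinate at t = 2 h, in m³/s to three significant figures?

By discrete convolution, Q_j = Σ (P_i / 10 mm) · U_{j−i}.
At t = 2 h (j=2): Q = (19.5/10)·17.2 + (25.1/10)·6.3 = 49.4 m³/s.

Q ≈ 49.4 m³/s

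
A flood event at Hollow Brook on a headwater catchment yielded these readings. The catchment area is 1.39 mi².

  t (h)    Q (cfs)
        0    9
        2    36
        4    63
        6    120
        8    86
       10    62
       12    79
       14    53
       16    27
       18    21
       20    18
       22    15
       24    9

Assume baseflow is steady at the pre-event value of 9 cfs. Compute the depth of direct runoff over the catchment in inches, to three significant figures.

Direct runoff: 0.0, 27.0, 54.0, 111.0, 77.0, 53.0, 70.0, 44.0, 18.0, 12.0, 9.0, 6.0, 0.0 cfs; ΣQ_DR = 481.0 cfs.
V = ΣQ_DR · Δt = 481.0 × 7200 s = 3.463 × 10^6 ft³.
Over A = 1.39 mi², depth = V / A = 1.07 in.

d ≈ 1.07 in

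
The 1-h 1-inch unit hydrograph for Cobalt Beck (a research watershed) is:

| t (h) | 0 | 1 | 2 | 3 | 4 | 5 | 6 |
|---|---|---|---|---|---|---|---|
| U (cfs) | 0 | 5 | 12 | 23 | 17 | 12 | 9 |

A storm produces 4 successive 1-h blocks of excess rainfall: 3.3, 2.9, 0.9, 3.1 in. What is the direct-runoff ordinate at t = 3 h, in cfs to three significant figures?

Q ≈ 115 cfs

By discrete convolution, Q_j = Σ (P_i / 1 in) · U_{j−i}.
At t = 3 h (j=3): Q = (3.3/1)·23 + (2.9/1)·12 + (0.9/1)·5 + (3.1/1)·0 = 115 cfs.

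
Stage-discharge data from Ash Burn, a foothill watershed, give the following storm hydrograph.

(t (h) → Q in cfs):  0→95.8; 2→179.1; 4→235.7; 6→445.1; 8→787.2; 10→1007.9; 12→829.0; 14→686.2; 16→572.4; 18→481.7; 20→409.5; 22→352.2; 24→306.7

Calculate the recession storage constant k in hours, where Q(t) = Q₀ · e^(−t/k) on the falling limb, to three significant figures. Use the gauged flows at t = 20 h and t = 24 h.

k ≈ 13.8 h

On the falling limb, Q drops from 409.5 to 306.7 cfs between t = 20 h and t = 24 h (Δt = 4 h).
k = −Δt / ln(Q₂/Q₁) = −4 / ln(306.7/409.5) = 13.8 h.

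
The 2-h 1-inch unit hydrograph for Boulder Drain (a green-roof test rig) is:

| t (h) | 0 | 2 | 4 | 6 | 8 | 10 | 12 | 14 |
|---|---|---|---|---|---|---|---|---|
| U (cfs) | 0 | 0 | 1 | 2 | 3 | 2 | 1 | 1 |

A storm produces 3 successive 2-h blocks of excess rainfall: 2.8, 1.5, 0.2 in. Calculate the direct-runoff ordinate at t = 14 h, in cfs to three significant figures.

By discrete convolution, Q_j = Σ (P_i / 1 in) · U_{j−i}.
At t = 14 h (j=7): Q = (2.8/1)·1 + (1.5/1)·1 + (0.2/1)·2 = 4.70 cfs.

Q ≈ 4.70 cfs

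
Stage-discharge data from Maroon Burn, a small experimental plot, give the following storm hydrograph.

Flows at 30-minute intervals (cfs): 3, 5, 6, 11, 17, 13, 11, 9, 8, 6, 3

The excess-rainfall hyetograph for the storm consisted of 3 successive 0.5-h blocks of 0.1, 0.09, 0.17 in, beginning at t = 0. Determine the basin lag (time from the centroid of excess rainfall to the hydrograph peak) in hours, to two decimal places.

t_L ≈ 1.15 h

Centroid of excess rainfall: t_c = Σ P_i·t̄_i / ΣP_i = 0.8472 h (block centres at 0.25, 0.75, 1.25 h).
Hydrograph peak occurs at t = 2 h, so basin lag t_L = 2 − 0.8472 = 1.15 h.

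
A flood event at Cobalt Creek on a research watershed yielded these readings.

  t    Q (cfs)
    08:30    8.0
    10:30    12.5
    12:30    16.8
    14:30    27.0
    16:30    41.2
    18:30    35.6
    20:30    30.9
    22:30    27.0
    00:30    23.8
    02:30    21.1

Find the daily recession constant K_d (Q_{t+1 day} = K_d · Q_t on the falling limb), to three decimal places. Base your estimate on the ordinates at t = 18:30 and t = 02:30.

K_d ≈ 0.208

Between t = 18:30 and t = 02:30 the flow falls from 35.6 to 21.1 cfs over 4×2 h = 8 h.
Per-interval ratio K = (21.1/35.6)^(1/4) = 0.8774; K_d = K^(24/2) = 0.208.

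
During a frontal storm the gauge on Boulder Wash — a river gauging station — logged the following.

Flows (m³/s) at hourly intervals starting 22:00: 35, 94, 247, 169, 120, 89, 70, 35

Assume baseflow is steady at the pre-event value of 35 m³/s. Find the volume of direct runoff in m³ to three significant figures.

Direct-runoff ordinates (Q − Q_b): 0.0, 59.0, 212.0, 134.0, 85.0, 54.0, 35.0, 0.0 m³/s.
ΣQ_DR = 579.0 m³/s.
With Δt = 1 h = 3600 s, V = ΣQ_DR · Δt = 579.0 × 3600 = 2.08 × 10^6 m³.

V ≈ 2.08 × 10^6 m³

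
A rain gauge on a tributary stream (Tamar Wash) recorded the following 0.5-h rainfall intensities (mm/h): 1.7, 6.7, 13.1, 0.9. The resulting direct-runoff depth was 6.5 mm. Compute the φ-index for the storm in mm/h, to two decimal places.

φ ≈ 3.40 mm/h

Only the 2 blocks with intensity above φ contribute runoff: 6.7, 13.1 mm/h.
Σ(I−φ)·Δt = d  ⇒  (6.7+13.1 − 2φ)·0.5 = 6.5
φ = (19.80 − 6.5/0.5) / 2 = 3.40 mm/h.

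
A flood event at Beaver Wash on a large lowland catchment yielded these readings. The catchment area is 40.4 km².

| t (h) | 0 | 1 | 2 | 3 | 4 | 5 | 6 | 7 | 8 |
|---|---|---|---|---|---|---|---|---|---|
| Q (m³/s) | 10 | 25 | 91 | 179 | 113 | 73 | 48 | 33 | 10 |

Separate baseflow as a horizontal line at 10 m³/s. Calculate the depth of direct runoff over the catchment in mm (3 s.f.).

Direct runoff: 0.0, 15.0, 81.0, 169.0, 103.0, 63.0, 38.0, 23.0, 0.0 m³/s; ΣQ_DR = 492.0 m³/s.
V = ΣQ_DR · Δt = 492.0 × 3600 s = 1.771 × 10^6 m³.
Over A = 40.4 km², depth = V / A = 43.8 mm.

d ≈ 43.8 mm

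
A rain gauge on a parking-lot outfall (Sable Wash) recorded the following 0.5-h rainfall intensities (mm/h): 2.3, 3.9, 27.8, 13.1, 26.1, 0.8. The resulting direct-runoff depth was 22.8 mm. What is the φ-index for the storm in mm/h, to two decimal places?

Only the 3 blocks with intensity above φ contribute runoff: 27.8, 13.1, 26.1 mm/h.
Σ(I−φ)·Δt = d  ⇒  (27.8+13.1+26.1 − 3φ)·0.5 = 22.8
φ = (67.00 − 22.8/0.5) / 3 = 7.13 mm/h.

φ ≈ 7.13 mm/h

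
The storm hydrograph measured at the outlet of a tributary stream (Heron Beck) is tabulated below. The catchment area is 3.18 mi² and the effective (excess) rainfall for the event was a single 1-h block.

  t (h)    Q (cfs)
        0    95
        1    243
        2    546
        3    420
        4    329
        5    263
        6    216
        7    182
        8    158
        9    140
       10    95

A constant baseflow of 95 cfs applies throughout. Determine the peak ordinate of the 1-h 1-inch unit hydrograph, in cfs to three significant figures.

U_p ≈ 564 cfs

Direct runoff: 0.0, 148.0, 451.0, 325.0, 234.0, 168.0, 121.0, 87.0, 63.0, 45.0, 0.0 cfs; ΣQ_DR = 1642 cfs, peak = 451.0 cfs.
Runoff depth d = ΣQ_DR·Δt / A = 1642 × 3600 / (3.18 mi²) = 0.8001 in.
The 1-inch UH is the DRH scaled by (1 in)/d, so U_p = 451.0 × 1/0.8001 = 564 cfs.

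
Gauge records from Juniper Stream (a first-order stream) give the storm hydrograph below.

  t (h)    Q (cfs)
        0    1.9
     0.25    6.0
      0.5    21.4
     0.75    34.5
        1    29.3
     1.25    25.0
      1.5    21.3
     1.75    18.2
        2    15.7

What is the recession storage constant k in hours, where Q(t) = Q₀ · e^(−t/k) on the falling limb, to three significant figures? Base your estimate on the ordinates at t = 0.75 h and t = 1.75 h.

On the falling limb, Q drops from 34.5 to 18.2 cfs between t = 0.75 h and t = 1.75 h (Δt = 1 h).
k = −Δt / ln(Q₂/Q₁) = −1 / ln(18.2/34.5) = 1.56 h.

k ≈ 1.56 h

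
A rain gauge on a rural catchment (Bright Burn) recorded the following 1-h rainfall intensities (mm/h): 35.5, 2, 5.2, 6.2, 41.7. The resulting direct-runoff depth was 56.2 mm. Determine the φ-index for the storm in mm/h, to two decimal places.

φ ≈ 10.50 mm/h

Only the 2 blocks with intensity above φ contribute runoff: 35.5, 41.7 mm/h.
Σ(I−φ)·Δt = d  ⇒  (35.5+41.7 − 2φ)·1 = 56.2
φ = (77.20 − 56.2/1) / 2 = 10.50 mm/h.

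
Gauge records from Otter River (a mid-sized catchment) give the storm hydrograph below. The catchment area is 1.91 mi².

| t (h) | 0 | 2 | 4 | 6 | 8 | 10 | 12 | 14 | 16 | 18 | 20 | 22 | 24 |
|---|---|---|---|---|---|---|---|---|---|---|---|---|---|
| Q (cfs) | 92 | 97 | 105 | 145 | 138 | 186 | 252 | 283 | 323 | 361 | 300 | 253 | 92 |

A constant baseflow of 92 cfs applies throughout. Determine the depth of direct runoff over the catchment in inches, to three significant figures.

Direct runoff: 0.0, 5.0, 13.0, 53.0, 46.0, 94.0, 160.0, 191.0, 231.0, 269.0, 208.0, 161.0, 0.0 cfs; ΣQ_DR = 1431 cfs.
V = ΣQ_DR · Δt = 1431 × 7200 s = 1.030 × 10^7 ft³.
Over A = 1.91 mi², depth = V / A = 2.32 in.

d ≈ 2.32 in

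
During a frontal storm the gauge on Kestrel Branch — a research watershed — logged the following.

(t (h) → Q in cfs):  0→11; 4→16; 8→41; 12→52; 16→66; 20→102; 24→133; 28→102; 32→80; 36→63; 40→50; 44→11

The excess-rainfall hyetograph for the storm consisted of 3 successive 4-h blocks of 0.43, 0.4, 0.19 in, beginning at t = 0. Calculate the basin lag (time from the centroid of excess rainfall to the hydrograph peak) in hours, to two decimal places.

Centroid of excess rainfall: t_c = Σ P_i·t̄_i / ΣP_i = 5.0588 h (block centres at 2, 6, 10 h).
Hydrograph peak occurs at t = 24 h, so basin lag t_L = 24 − 5.0588 = 18.94 h.

t_L ≈ 18.94 h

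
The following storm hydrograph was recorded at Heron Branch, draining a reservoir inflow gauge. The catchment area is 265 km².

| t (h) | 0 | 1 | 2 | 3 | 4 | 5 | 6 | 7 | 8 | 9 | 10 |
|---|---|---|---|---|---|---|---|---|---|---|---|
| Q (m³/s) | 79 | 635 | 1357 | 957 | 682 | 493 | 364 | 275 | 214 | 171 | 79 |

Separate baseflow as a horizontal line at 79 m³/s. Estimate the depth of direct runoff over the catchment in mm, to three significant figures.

d ≈ 60.3 mm

Direct runoff: 0.0, 556.0, 1278.0, 878.0, 603.0, 414.0, 285.0, 196.0, 135.0, 92.0, 0.0 m³/s; ΣQ_DR = 4437 m³/s.
V = ΣQ_DR · Δt = 4437 × 3600 s = 1.597 × 10^7 m³.
Over A = 265 km², depth = V / A = 60.3 mm.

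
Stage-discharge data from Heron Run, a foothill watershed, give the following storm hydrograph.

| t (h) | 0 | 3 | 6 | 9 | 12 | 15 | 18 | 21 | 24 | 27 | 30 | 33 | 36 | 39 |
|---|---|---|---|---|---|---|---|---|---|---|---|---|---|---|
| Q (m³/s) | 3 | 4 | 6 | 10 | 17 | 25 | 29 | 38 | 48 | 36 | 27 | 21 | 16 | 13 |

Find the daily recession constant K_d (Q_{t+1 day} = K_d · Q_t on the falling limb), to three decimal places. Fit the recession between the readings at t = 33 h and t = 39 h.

K_d ≈ 0.147

Between t = 33 h and t = 39 h the flow falls from 21 to 13 m³/s over 2×3 h = 6 h.
Per-interval ratio K = (13/21)^(1/2) = 0.7868; K_d = K^(24/3) = 0.147.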